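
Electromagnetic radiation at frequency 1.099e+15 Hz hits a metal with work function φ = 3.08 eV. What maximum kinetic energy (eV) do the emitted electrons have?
1.4651 eV

Using Einstein's photoelectric equation: KE_max = hf - φ

First, calculate the photon energy:
E_photon = hf = (6.626×10⁻³⁴ J·s)(1.099e+15 Hz)
E_photon = 4.5451 eV

Then, the maximum kinetic energy:
KE_max = E_photon - φ = 4.5451 eV - 3.08 eV = 1.4651 eV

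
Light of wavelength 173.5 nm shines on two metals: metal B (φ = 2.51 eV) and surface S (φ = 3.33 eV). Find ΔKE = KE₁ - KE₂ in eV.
0.8200 eV

Using KE_max = hc/λ - φ for each metal:

Photon energy: E = hc/λ = 7.1461 eV

For metal B (φ₁ = 2.51 eV):
KE₁ = E - φ₁ = 7.1461 - 2.51 = 4.6361 eV

For surface S (φ₂ = 3.33 eV):
KE₂ = E - φ₂ = 7.1461 - 3.33 = 3.8161 eV

Difference:
ΔKE = KE₁ - KE₂ = 4.6361 - 3.8161 = 0.8200 eV

Note: The difference equals the difference in work functions: 3.33 - 2.51 = 0.82 eV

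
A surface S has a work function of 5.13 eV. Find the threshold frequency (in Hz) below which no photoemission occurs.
1.2404e+15 Hz

The threshold frequency is when the photon energy equals the work function:
hf₀ = φ

Solving for f₀:
f₀ = φ/h = (5.13 eV × 1.602×10⁻¹⁹ J/eV) / (6.626×10⁻³⁴ J·s)
f₀ = 1.2404e+15 Hz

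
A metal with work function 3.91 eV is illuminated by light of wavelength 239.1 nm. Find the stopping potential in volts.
1.2755 V

The stopping potential V_s satisfies: eV_s = KE_max

First, find KE_max using Einstein's equation:
E_photon = hc/λ = 5.1855 eV
KE_max = E_photon - φ = 5.1855 - 3.91 = 1.2755 eV

Since eV_s = KE_max:
V_s = KE_max/e = 1.2755 V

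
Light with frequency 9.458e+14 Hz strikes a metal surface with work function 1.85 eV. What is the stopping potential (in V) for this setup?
2.0615 V

The stopping potential V_s satisfies: eV_s = KE_max

First, find KE_max using Einstein's equation:
E_photon = hf = (6.626×10⁻³⁴ J·s)(9.458e+14 Hz) = 3.9115 eV
KE_max = E_photon - φ = 3.9115 - 1.85 = 2.0615 eV

Since eV_s = KE_max:
V_s = KE_max/e = 2.0615 V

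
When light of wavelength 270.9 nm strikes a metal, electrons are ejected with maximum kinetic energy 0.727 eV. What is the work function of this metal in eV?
3.85 eV

From Einstein's photoelectric equation: KE_max = hf - φ = hc/λ - φ

Rearranging for φ:
φ = hc/λ - KE_max

Calculate photon energy:
E_photon = hc/λ = 4.5768 eV

Therefore:
φ = 4.5768 - 0.727 = 3.85 eV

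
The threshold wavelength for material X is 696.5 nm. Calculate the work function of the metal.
1.78 eV

At the threshold wavelength, photon energy equals work function:
φ = hc/λ₀

Calculating:
φ = (6.626×10⁻³⁴ J·s)(3×10⁸ m/s) / (696.5×10⁻⁹ m)
φ = 1.78 eV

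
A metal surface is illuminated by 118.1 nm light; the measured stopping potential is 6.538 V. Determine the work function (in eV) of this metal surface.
3.96 eV

The stopping potential gives the maximum kinetic energy: KE_max = eV_s = 6.538 eV

From Einstein's photoelectric equation: KE_max = hc/λ - φ
Rearranging: φ = hc/λ - KE_max

Calculate photon energy:
E_photon = hc/λ = (6.626×10⁻³⁴ J·s)(3×10⁸ m/s) / (118.1×10⁻⁹ m) = 10.4982 eV

Therefore:
φ = 10.4982 - 6.538 = 3.96 eV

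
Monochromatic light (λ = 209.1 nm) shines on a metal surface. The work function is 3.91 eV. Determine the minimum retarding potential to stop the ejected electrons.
2.0194 V

The stopping potential V_s satisfies: eV_s = KE_max

First, find KE_max using Einstein's equation:
E_photon = hc/λ = 5.9294 eV
KE_max = E_photon - φ = 5.9294 - 3.91 = 2.0194 eV

Since eV_s = KE_max:
V_s = KE_max/e = 2.0194 V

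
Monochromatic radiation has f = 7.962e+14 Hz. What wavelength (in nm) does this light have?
376.53 nm

Using the wave equation: c = fλ

Solving for wavelength:
λ = c/f = (3×10⁸ m/s) / (7.962e+14 Hz)
λ = 376.53 nm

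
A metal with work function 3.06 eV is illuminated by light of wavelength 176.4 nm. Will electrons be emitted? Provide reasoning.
Yes

For photoemission, the photon energy must exceed the work function.

Photon energy: E = hc/λ = 7.0286 eV
Work function: φ = 3.06 eV

Since E_photon (7.0286 eV) > φ (3.06 eV), photoemission WILL occur.
The threshold wavelength is λ₀ = hc/φ = 405.2 nm.
Since 176.4 nm < 405.2 nm, the light has sufficient energy.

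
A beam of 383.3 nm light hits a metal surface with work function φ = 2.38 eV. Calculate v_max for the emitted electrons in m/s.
5.4830e+05 m/s

First, find the maximum kinetic energy:
E_photon = hc/λ = 3.2347 eV
KE_max = E_photon - φ = 3.2347 - 2.38 = 0.8547 eV

Convert to Joules: KE_max = 0.8547 × 1.602×10⁻¹⁹ J = 1.3693e-19 J

Then use KE = ½mv² to find velocity:
v = √(2·KE/m) = √(2 × 1.3693e-19 J / 9.109e-31 kg)
v = 5.4830e+05 m/s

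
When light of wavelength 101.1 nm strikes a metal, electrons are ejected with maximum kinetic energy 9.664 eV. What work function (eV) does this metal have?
2.60 eV

From Einstein's photoelectric equation: KE_max = hf - φ = hc/λ - φ

Rearranging for φ:
φ = hc/λ - KE_max

Calculate photon energy:
E_photon = hc/λ = 12.2635 eV

Therefore:
φ = 12.2635 - 9.664 = 2.60 eV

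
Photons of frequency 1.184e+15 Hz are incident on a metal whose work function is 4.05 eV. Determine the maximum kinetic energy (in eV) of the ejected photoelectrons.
0.8466 eV

Using Einstein's photoelectric equation: KE_max = hf - φ

First, calculate the photon energy:
E_photon = hf = (6.626×10⁻³⁴ J·s)(1.184e+15 Hz)
E_photon = 4.8966 eV

Then, the maximum kinetic energy:
KE_max = E_photon - φ = 4.8966 eV - 4.05 eV = 0.8466 eV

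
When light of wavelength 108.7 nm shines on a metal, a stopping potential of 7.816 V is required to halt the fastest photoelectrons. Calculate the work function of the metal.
3.59 eV

The stopping potential gives the maximum kinetic energy: KE_max = eV_s = 7.816 eV

From Einstein's photoelectric equation: KE_max = hc/λ - φ
Rearranging: φ = hc/λ - KE_max

Calculate photon energy:
E_photon = hc/λ = (6.626×10⁻³⁴ J·s)(3×10⁸ m/s) / (108.7×10⁻⁹ m) = 11.4061 eV

Therefore:
φ = 11.4061 - 7.816 = 3.59 eV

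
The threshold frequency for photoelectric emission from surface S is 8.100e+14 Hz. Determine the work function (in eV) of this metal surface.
3.35 eV

At the threshold frequency, photon energy equals work function:
φ = hf₀

Calculating:
φ = (6.626×10⁻³⁴ J·s)(8.100e+14 Hz)
φ = 3.35 eV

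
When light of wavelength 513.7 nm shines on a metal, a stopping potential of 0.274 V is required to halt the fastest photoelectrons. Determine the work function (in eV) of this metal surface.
2.14 eV

The stopping potential gives the maximum kinetic energy: KE_max = eV_s = 0.274 eV

From Einstein's photoelectric equation: KE_max = hc/λ - φ
Rearranging: φ = hc/λ - KE_max

Calculate photon energy:
E_photon = hc/λ = (6.626×10⁻³⁴ J·s)(3×10⁸ m/s) / (513.7×10⁻⁹ m) = 2.4136 eV

Therefore:
φ = 2.4136 - 0.274 = 2.14 eV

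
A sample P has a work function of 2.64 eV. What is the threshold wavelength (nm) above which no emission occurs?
469.64 nm

The threshold wavelength is when the photon energy equals the work function:
hc/λ₀ = φ

Solving for λ₀:
λ₀ = hc/φ = (6.626×10⁻³⁴ J·s)(3×10⁸ m/s) / (2.64 eV × 1.602×10⁻¹⁹ J/eV)
λ₀ = 469.64 nm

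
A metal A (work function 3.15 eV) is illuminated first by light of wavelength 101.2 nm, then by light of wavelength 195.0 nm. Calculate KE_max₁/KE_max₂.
2.8370

Using Einstein's equation: KE_max = hc/λ - φ

For λ₁ = 101.2 nm:
E₁ = hc/λ₁ = 12.2514 eV
KE₁ = E₁ - φ = 12.2514 - 3.15 = 9.1014 eV

For λ₂ = 195.0 nm:
E₂ = hc/λ₂ = 6.3582 eV
KE₂ = E₂ - φ = 6.3582 - 3.15 = 3.2082 eV

Ratio: KE₁/KE₂ = 9.1014/3.2082 = 2.8370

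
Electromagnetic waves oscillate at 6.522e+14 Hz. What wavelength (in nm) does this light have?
459.66 nm

Using the wave equation: c = fλ

Solving for wavelength:
λ = c/f = (3×10⁸ m/s) / (6.522e+14 Hz)
λ = 459.66 nm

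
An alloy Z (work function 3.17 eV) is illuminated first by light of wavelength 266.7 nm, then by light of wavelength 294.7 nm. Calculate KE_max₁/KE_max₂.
1.4259

Using Einstein's equation: KE_max = hc/λ - φ

For λ₁ = 266.7 nm:
E₁ = hc/λ₁ = 4.6488 eV
KE₁ = E₁ - φ = 4.6488 - 3.17 = 1.4788 eV

For λ₂ = 294.7 nm:
E₂ = hc/λ₂ = 4.2071 eV
KE₂ = E₂ - φ = 4.2071 - 3.17 = 1.0371 eV

Ratio: KE₁/KE₂ = 1.4788/1.0371 = 1.4259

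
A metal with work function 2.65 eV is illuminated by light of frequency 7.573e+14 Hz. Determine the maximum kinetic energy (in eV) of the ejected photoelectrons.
0.4819 eV

Using Einstein's photoelectric equation: KE_max = hf - φ

First, calculate the photon energy:
E_photon = hf = (6.626×10⁻³⁴ J·s)(7.573e+14 Hz)
E_photon = 3.1319 eV

Then, the maximum kinetic energy:
KE_max = E_photon - φ = 3.1319 eV - 2.65 eV = 0.4819 eV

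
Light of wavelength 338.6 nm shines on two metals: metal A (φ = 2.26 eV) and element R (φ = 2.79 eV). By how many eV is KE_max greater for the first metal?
0.5300 eV

Using KE_max = hc/λ - φ for each metal:

Photon energy: E = hc/λ = 3.6617 eV

For metal A (φ₁ = 2.26 eV):
KE₁ = E - φ₁ = 3.6617 - 2.26 = 1.4017 eV

For element R (φ₂ = 2.79 eV):
KE₂ = E - φ₂ = 3.6617 - 2.79 = 0.8717 eV

Difference:
ΔKE = KE₁ - KE₂ = 1.4017 - 0.8717 = 0.5300 eV

Note: The difference equals the difference in work functions: 2.79 - 2.26 = 0.53 eV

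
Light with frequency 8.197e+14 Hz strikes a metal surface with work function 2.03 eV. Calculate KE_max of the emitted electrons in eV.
1.3600 eV

Using Einstein's photoelectric equation: KE_max = hf - φ

First, calculate the photon energy:
E_photon = hf = (6.626×10⁻³⁴ J·s)(8.197e+14 Hz)
E_photon = 3.3900 eV

Then, the maximum kinetic energy:
KE_max = E_photon - φ = 3.3900 eV - 2.03 eV = 1.3600 eV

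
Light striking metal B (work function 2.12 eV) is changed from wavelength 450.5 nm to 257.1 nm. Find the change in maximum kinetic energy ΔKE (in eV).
2.0703 eV

Using Einstein's equation: KE_max = hc/λ - φ

For λ₁ = 450.5 nm:
KE₁ = hc/λ₁ - φ = 2.7521 - 2.12 = 0.6321 eV

For λ₂ = 257.1 nm:
KE₂ = hc/λ₂ - φ = 4.8224 - 2.12 = 2.7024 eV

Change in KE:
ΔKE = KE₂ - KE₁ = 2.7024 - 0.6321 = 2.0703 eV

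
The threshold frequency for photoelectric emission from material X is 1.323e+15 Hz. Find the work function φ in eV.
5.47 eV

At the threshold frequency, photon energy equals work function:
φ = hf₀

Calculating:
φ = (6.626×10⁻³⁴ J·s)(1.323e+15 Hz)
φ = 5.47 eV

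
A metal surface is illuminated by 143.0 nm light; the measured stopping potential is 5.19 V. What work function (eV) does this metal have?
3.48 eV

The stopping potential gives the maximum kinetic energy: KE_max = eV_s = 5.19 eV

From Einstein's photoelectric equation: KE_max = hc/λ - φ
Rearranging: φ = hc/λ - KE_max

Calculate photon energy:
E_photon = hc/λ = (6.626×10⁻³⁴ J·s)(3×10⁸ m/s) / (143.0×10⁻⁹ m) = 8.6702 eV

Therefore:
φ = 8.6702 - 5.19 = 3.48 eV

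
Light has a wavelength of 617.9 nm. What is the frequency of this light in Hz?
4.8518e+14 Hz

Using the wave equation: c = fλ

Solving for frequency:
f = c/λ = (3×10⁸ m/s) / (617.9×10⁻⁹ m)
f = 4.8518e+14 Hz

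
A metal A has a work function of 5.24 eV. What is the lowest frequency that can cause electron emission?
1.2670e+15 Hz

The threshold frequency is when the photon energy equals the work function:
hf₀ = φ

Solving for f₀:
f₀ = φ/h = (5.24 eV × 1.602×10⁻¹⁹ J/eV) / (6.626×10⁻³⁴ J·s)
f₀ = 1.2670e+15 Hz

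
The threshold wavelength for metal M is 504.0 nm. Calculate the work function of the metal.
2.46 eV

At the threshold wavelength, photon energy equals work function:
φ = hc/λ₀

Calculating:
φ = (6.626×10⁻³⁴ J·s)(3×10⁸ m/s) / (504.0×10⁻⁹ m)
φ = 2.46 eV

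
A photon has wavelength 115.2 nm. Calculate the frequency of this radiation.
2.6024e+15 Hz

Using the wave equation: c = fλ

Solving for frequency:
f = c/λ = (3×10⁸ m/s) / (115.2×10⁻⁹ m)
f = 2.6024e+15 Hz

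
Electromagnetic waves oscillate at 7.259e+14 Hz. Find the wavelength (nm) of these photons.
412.99 nm

Using the wave equation: c = fλ

Solving for wavelength:
λ = c/f = (3×10⁸ m/s) / (7.259e+14 Hz)
λ = 412.99 nm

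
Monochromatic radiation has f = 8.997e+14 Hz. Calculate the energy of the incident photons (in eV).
3.7209 eV

Using E = hf:

E = hf = (6.626×10⁻³⁴ J·s)(8.997e+14 Hz)
E = 3.7209 eV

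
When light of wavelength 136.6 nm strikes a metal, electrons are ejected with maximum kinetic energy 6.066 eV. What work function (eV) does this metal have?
3.01 eV

From Einstein's photoelectric equation: KE_max = hf - φ = hc/λ - φ

Rearranging for φ:
φ = hc/λ - KE_max

Calculate photon energy:
E_photon = hc/λ = 9.0764 eV

Therefore:
φ = 9.0764 - 6.066 = 3.01 eV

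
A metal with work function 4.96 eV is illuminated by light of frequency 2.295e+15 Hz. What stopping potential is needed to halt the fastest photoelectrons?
4.5314 V

The stopping potential V_s satisfies: eV_s = KE_max

First, find KE_max using Einstein's equation:
E_photon = hf = (6.626×10⁻³⁴ J·s)(2.295e+15 Hz) = 9.4914 eV
KE_max = E_photon - φ = 9.4914 - 4.96 = 4.5314 eV

Since eV_s = KE_max:
V_s = KE_max/e = 4.5314 V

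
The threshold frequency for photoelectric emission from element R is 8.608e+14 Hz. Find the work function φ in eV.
3.56 eV

At the threshold frequency, photon energy equals work function:
φ = hf₀

Calculating:
φ = (6.626×10⁻³⁴ J·s)(8.608e+14 Hz)
φ = 3.56 eV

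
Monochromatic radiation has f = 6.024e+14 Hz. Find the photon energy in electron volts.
2.4913 eV

Using E = hf:

E = hf = (6.626×10⁻³⁴ J·s)(6.024e+14 Hz)
E = 2.4913 eV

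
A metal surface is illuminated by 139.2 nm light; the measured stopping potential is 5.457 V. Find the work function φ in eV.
3.45 eV

The stopping potential gives the maximum kinetic energy: KE_max = eV_s = 5.457 eV

From Einstein's photoelectric equation: KE_max = hc/λ - φ
Rearranging: φ = hc/λ - KE_max

Calculate photon energy:
E_photon = hc/λ = (6.626×10⁻³⁴ J·s)(3×10⁸ m/s) / (139.2×10⁻⁹ m) = 8.9069 eV

Therefore:
φ = 8.9069 - 5.457 = 3.45 eV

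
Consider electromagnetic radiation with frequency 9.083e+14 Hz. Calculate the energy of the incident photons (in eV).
3.7564 eV

Using E = hf:

E = hf = (6.626×10⁻³⁴ J·s)(9.083e+14 Hz)
E = 3.7564 eV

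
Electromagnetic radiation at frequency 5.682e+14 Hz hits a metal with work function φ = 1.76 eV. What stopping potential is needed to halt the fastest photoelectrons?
0.5899 V

The stopping potential V_s satisfies: eV_s = KE_max

First, find KE_max using Einstein's equation:
E_photon = hf = (6.626×10⁻³⁴ J·s)(5.682e+14 Hz) = 2.3499 eV
KE_max = E_photon - φ = 2.3499 - 1.76 = 0.5899 eV

Since eV_s = KE_max:
V_s = KE_max/e = 0.5899 V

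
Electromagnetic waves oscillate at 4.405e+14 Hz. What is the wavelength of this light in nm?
680.57 nm

Using the wave equation: c = fλ

Solving for wavelength:
λ = c/f = (3×10⁸ m/s) / (4.405e+14 Hz)
λ = 680.57 nm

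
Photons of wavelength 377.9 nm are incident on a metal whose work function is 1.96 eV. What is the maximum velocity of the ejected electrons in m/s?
6.8164e+05 m/s

First, find the maximum kinetic energy:
E_photon = hc/λ = 3.2809 eV
KE_max = E_photon - φ = 3.2809 - 1.96 = 1.3209 eV

Convert to Joules: KE_max = 1.3209 × 1.602×10⁻¹⁹ J = 2.1163e-19 J

Then use KE = ½mv² to find velocity:
v = √(2·KE/m) = √(2 × 2.1163e-19 J / 9.109e-31 kg)
v = 6.8164e+05 m/s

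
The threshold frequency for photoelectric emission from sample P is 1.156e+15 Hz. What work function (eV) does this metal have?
4.78 eV

At the threshold frequency, photon energy equals work function:
φ = hf₀

Calculating:
φ = (6.626×10⁻³⁴ J·s)(1.156e+15 Hz)
φ = 4.78 eV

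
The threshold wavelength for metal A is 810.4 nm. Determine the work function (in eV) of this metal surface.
1.53 eV

At the threshold wavelength, photon energy equals work function:
φ = hc/λ₀

Calculating:
φ = (6.626×10⁻³⁴ J·s)(3×10⁸ m/s) / (810.4×10⁻⁹ m)
φ = 1.53 eV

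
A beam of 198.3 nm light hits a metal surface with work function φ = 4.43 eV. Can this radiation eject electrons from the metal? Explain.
Yes

For photoemission, the photon energy must exceed the work function.

Photon energy: E = hc/λ = 6.2524 eV
Work function: φ = 4.43 eV

Since E_photon (6.2524 eV) > φ (4.43 eV), photoemission WILL occur.
The threshold wavelength is λ₀ = hc/φ = 279.9 nm.
Since 198.3 nm < 279.9 nm, the light has sufficient energy.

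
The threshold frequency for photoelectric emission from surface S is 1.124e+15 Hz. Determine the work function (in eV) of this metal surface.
4.65 eV

At the threshold frequency, photon energy equals work function:
φ = hf₀

Calculating:
φ = (6.626×10⁻³⁴ J·s)(1.124e+15 Hz)
φ = 4.65 eV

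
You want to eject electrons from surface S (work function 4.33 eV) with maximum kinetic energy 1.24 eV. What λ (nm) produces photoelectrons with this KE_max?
222.59 nm

From Einstein's equation: KE_max = hc/λ - φ

Rearranging for λ:
hc/λ = KE_max + φ
λ = hc/(KE_max + φ)

Required photon energy:
E_photon = KE_max + φ = 1.24 + 4.33 = 5.57 eV

Required wavelength:
λ = hc/E_photon = (6.626×10⁻³⁴)(3×10⁸) / (5.57 × 1.602×10⁻¹⁹)
λ = 222.59 nm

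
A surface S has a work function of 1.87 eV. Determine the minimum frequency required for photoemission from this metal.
4.5216e+14 Hz

The threshold frequency is when the photon energy equals the work function:
hf₀ = φ

Solving for f₀:
f₀ = φ/h = (1.87 eV × 1.602×10⁻¹⁹ J/eV) / (6.626×10⁻³⁴ J·s)
f₀ = 4.5216e+14 Hz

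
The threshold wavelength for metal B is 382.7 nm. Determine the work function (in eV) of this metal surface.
3.24 eV

At the threshold wavelength, photon energy equals work function:
φ = hc/λ₀

Calculating:
φ = (6.626×10⁻³⁴ J·s)(3×10⁸ m/s) / (382.7×10⁻⁹ m)
φ = 3.24 eV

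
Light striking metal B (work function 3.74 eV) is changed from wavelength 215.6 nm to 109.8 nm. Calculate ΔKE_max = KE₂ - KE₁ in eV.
5.5412 eV

Using Einstein's equation: KE_max = hc/λ - φ

For λ₁ = 215.6 nm:
KE₁ = hc/λ₁ - φ = 5.7507 - 3.74 = 2.0107 eV

For λ₂ = 109.8 nm:
KE₂ = hc/λ₂ - φ = 11.2918 - 3.74 = 7.5518 eV

Change in KE:
ΔKE = KE₂ - KE₁ = 7.5518 - 2.0107 = 5.5412 eV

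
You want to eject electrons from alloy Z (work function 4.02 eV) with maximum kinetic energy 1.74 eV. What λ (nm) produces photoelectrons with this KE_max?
215.25 nm

From Einstein's equation: KE_max = hc/λ - φ

Rearranging for λ:
hc/λ = KE_max + φ
λ = hc/(KE_max + φ)

Required photon energy:
E_photon = KE_max + φ = 1.74 + 4.02 = 5.76 eV

Required wavelength:
λ = hc/E_photon = (6.626×10⁻³⁴)(3×10⁸) / (5.76 × 1.602×10⁻¹⁹)
λ = 215.25 nm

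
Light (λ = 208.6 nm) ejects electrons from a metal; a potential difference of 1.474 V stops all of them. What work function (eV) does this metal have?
4.47 eV

The stopping potential gives the maximum kinetic energy: KE_max = eV_s = 1.474 eV

From Einstein's photoelectric equation: KE_max = hc/λ - φ
Rearranging: φ = hc/λ - KE_max

Calculate photon energy:
E_photon = hc/λ = (6.626×10⁻³⁴ J·s)(3×10⁸ m/s) / (208.6×10⁻⁹ m) = 5.9436 eV

Therefore:
φ = 5.9436 - 1.474 = 4.47 eV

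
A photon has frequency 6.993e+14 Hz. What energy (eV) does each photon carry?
2.8921 eV

Using E = hf:

E = hf = (6.626×10⁻³⁴ J·s)(6.993e+14 Hz)
E = 2.8921 eV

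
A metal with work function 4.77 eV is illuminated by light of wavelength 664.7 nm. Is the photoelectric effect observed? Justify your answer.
No

For photoemission, the photon energy must exceed the work function.

Photon energy: E = hc/λ = 1.8653 eV
Work function: φ = 4.77 eV

Since E_photon (1.8653 eV) < φ (4.77 eV), photoemission will NOT occur.
The threshold wavelength is λ₀ = hc/φ = 259.9 nm.
Since 664.7 nm > 259.9 nm, the photons lack sufficient energy.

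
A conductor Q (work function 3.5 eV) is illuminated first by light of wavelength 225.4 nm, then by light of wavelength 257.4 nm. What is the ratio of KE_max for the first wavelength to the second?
1.5193

Using Einstein's equation: KE_max = hc/λ - φ

For λ₁ = 225.4 nm:
E₁ = hc/λ₁ = 5.5006 eV
KE₁ = E₁ - φ = 5.5006 - 3.5 = 2.0006 eV

For λ₂ = 257.4 nm:
E₂ = hc/λ₂ = 4.8168 eV
KE₂ = E₂ - φ = 4.8168 - 3.5 = 1.3168 eV

Ratio: KE₁/KE₂ = 2.0006/1.3168 = 1.5193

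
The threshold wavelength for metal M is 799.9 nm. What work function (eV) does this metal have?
1.55 eV

At the threshold wavelength, photon energy equals work function:
φ = hc/λ₀

Calculating:
φ = (6.626×10⁻³⁴ J·s)(3×10⁸ m/s) / (799.9×10⁻⁹ m)
φ = 1.55 eV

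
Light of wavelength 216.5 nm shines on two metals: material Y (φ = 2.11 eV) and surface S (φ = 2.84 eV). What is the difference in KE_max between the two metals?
0.7300 eV

Using KE_max = hc/λ - φ for each metal:

Photon energy: E = hc/λ = 5.7268 eV

For material Y (φ₁ = 2.11 eV):
KE₁ = E - φ₁ = 5.7268 - 2.11 = 3.6168 eV

For surface S (φ₂ = 2.84 eV):
KE₂ = E - φ₂ = 5.7268 - 2.84 = 2.8868 eV

Difference:
ΔKE = KE₁ - KE₂ = 3.6168 - 2.8868 = 0.7300 eV

Note: The difference equals the difference in work functions: 2.84 - 2.11 = 0.73 eV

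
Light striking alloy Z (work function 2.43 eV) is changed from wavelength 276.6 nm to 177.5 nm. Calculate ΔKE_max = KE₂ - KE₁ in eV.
2.5026 eV

Using Einstein's equation: KE_max = hc/λ - φ

For λ₁ = 276.6 nm:
KE₁ = hc/λ₁ - φ = 4.4824 - 2.43 = 2.0524 eV

For λ₂ = 177.5 nm:
KE₂ = hc/λ₂ - φ = 6.9850 - 2.43 = 4.5550 eV

Change in KE:
ΔKE = KE₂ - KE₁ = 4.5550 - 2.0524 = 2.5026 eV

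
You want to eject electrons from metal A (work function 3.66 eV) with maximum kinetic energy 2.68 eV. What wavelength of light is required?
195.56 nm

From Einstein's equation: KE_max = hc/λ - φ

Rearranging for λ:
hc/λ = KE_max + φ
λ = hc/(KE_max + φ)

Required photon energy:
E_photon = KE_max + φ = 2.68 + 3.66 = 6.34 eV

Required wavelength:
λ = hc/E_photon = (6.626×10⁻³⁴)(3×10⁸) / (6.34 × 1.602×10⁻¹⁹)
λ = 195.56 nm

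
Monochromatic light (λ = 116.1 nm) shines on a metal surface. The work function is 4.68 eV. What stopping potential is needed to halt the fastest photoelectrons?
5.9991 V

The stopping potential V_s satisfies: eV_s = KE_max

First, find KE_max using Einstein's equation:
E_photon = hc/λ = 10.6791 eV
KE_max = E_photon - φ = 10.6791 - 4.68 = 5.9991 eV

Since eV_s = KE_max:
V_s = KE_max/e = 5.9991 V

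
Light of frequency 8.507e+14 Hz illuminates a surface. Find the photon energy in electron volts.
3.5182 eV

Using E = hf:

E = hf = (6.626×10⁻³⁴ J·s)(8.507e+14 Hz)
E = 3.5182 eV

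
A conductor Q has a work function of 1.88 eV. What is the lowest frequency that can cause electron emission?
4.5458e+14 Hz

The threshold frequency is when the photon energy equals the work function:
hf₀ = φ

Solving for f₀:
f₀ = φ/h = (1.88 eV × 1.602×10⁻¹⁹ J/eV) / (6.626×10⁻³⁴ J·s)
f₀ = 4.5458e+14 Hz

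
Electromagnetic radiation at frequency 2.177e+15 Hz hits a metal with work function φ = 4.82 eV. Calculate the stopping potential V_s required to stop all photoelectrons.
4.1833 V

The stopping potential V_s satisfies: eV_s = KE_max

First, find KE_max using Einstein's equation:
E_photon = hf = (6.626×10⁻³⁴ J·s)(2.177e+15 Hz) = 9.0033 eV
KE_max = E_photon - φ = 9.0033 - 4.82 = 4.1833 eV

Since eV_s = KE_max:
V_s = KE_max/e = 4.1833 V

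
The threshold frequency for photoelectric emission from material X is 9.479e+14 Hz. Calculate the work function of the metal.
3.92 eV

At the threshold frequency, photon energy equals work function:
φ = hf₀

Calculating:
φ = (6.626×10⁻³⁴ J·s)(9.479e+14 Hz)
φ = 3.92 eV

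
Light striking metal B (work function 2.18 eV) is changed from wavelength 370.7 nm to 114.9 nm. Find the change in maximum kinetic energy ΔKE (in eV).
7.4460 eV

Using Einstein's equation: KE_max = hc/λ - φ

For λ₁ = 370.7 nm:
KE₁ = hc/λ₁ - φ = 3.3446 - 2.18 = 1.1646 eV

For λ₂ = 114.9 nm:
KE₂ = hc/λ₂ - φ = 10.7906 - 2.18 = 8.6106 eV

Change in KE:
ΔKE = KE₂ - KE₁ = 8.6106 - 1.1646 = 7.4460 eV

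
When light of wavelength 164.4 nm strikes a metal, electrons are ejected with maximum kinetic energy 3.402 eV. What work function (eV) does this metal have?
4.14 eV

From Einstein's photoelectric equation: KE_max = hf - φ = hc/λ - φ

Rearranging for φ:
φ = hc/λ - KE_max

Calculate photon energy:
E_photon = hc/λ = 7.5416 eV

Therefore:
φ = 7.5416 - 3.402 = 4.14 eV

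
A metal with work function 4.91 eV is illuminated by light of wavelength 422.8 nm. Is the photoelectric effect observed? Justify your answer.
No

For photoemission, the photon energy must exceed the work function.

Photon energy: E = hc/λ = 2.9325 eV
Work function: φ = 4.91 eV

Since E_photon (2.9325 eV) < φ (4.91 eV), photoemission will NOT occur.
The threshold wavelength is λ₀ = hc/φ = 252.5 nm.
Since 422.8 nm > 252.5 nm, the photons lack sufficient energy.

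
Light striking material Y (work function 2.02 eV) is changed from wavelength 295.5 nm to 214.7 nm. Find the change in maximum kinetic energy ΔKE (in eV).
1.5790 eV

Using Einstein's equation: KE_max = hc/λ - φ

For λ₁ = 295.5 nm:
KE₁ = hc/λ₁ - φ = 4.1957 - 2.02 = 2.1757 eV

For λ₂ = 214.7 nm:
KE₂ = hc/λ₂ - φ = 5.7748 - 2.02 = 3.7548 eV

Change in KE:
ΔKE = KE₂ - KE₁ = 3.7548 - 2.1757 = 1.5790 eV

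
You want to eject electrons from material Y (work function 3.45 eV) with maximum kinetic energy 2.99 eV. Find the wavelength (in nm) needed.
192.52 nm

From Einstein's equation: KE_max = hc/λ - φ

Rearranging for λ:
hc/λ = KE_max + φ
λ = hc/(KE_max + φ)

Required photon energy:
E_photon = KE_max + φ = 2.99 + 3.45 = 6.44 eV

Required wavelength:
λ = hc/E_photon = (6.626×10⁻³⁴)(3×10⁸) / (6.44 × 1.602×10⁻¹⁹)
λ = 192.52 nm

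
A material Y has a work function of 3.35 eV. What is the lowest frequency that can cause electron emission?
8.1003e+14 Hz

The threshold frequency is when the photon energy equals the work function:
hf₀ = φ

Solving for f₀:
f₀ = φ/h = (3.35 eV × 1.602×10⁻¹⁹ J/eV) / (6.626×10⁻³⁴ J·s)
f₀ = 8.1003e+14 Hz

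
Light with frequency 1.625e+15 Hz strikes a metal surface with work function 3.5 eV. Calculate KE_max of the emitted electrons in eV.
3.2205 eV

Using Einstein's photoelectric equation: KE_max = hf - φ

First, calculate the photon energy:
E_photon = hf = (6.626×10⁻³⁴ J·s)(1.625e+15 Hz)
E_photon = 6.7205 eV

Then, the maximum kinetic energy:
KE_max = E_photon - φ = 6.7205 eV - 3.5 eV = 3.2205 eV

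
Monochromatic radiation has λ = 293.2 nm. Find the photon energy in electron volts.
4.2287 eV

Using E = hf = hc/λ:

E = hc/λ = (6.626×10⁻³⁴ J·s)(3×10⁸ m/s) / (293.2×10⁻⁹ m)
E = 4.2287 eV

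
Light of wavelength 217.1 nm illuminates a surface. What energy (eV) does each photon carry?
5.7109 eV

Using E = hf = hc/λ:

E = hc/λ = (6.626×10⁻³⁴ J·s)(3×10⁸ m/s) / (217.1×10⁻⁹ m)
E = 5.7109 eV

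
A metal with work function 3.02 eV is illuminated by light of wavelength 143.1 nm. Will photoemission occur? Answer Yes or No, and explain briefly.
Yes

For photoemission, the photon energy must exceed the work function.

Photon energy: E = hc/λ = 8.6642 eV
Work function: φ = 3.02 eV

Since E_photon (8.6642 eV) > φ (3.02 eV), photoemission WILL occur.
The threshold wavelength is λ₀ = hc/φ = 410.5 nm.
Since 143.1 nm < 410.5 nm, the light has sufficient energy.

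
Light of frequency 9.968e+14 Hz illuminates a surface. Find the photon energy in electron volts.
4.1224 eV

Using E = hf:

E = hf = (6.626×10⁻³⁴ J·s)(9.968e+14 Hz)
E = 4.1224 eV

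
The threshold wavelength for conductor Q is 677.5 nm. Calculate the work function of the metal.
1.83 eV

At the threshold wavelength, photon energy equals work function:
φ = hc/λ₀

Calculating:
φ = (6.626×10⁻³⁴ J·s)(3×10⁸ m/s) / (677.5×10⁻⁹ m)
φ = 1.83 eV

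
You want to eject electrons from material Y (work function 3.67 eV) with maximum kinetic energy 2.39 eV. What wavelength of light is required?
204.59 nm

From Einstein's equation: KE_max = hc/λ - φ

Rearranging for λ:
hc/λ = KE_max + φ
λ = hc/(KE_max + φ)

Required photon energy:
E_photon = KE_max + φ = 2.39 + 3.67 = 6.06 eV

Required wavelength:
λ = hc/E_photon = (6.626×10⁻³⁴)(3×10⁸) / (6.06 × 1.602×10⁻¹⁹)
λ = 204.59 nm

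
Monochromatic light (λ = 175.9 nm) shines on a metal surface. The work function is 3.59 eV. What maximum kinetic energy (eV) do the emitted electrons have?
3.4586 eV

Using Einstein's photoelectric equation: KE_max = hf - φ = hc/λ - φ

First, calculate the photon energy:
E_photon = hc/λ = (6.626×10⁻³⁴ J·s)(3×10⁸ m/s) / (175.9×10⁻⁹ m)
E_photon = 7.0486 eV

Then, the maximum kinetic energy:
KE_max = E_photon - φ = 7.0486 eV - 3.59 eV = 3.4586 eV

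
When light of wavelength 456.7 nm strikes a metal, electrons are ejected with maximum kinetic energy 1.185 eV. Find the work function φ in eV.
1.53 eV

From Einstein's photoelectric equation: KE_max = hf - φ = hc/λ - φ

Rearranging for φ:
φ = hc/λ - KE_max

Calculate photon energy:
E_photon = hc/λ = 2.7148 eV

Therefore:
φ = 2.7148 - 1.185 = 1.53 eV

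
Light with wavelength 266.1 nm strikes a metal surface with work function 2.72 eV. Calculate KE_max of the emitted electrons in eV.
1.9393 eV

Using Einstein's photoelectric equation: KE_max = hf - φ = hc/λ - φ

First, calculate the photon energy:
E_photon = hc/λ = (6.626×10⁻³⁴ J·s)(3×10⁸ m/s) / (266.1×10⁻⁹ m)
E_photon = 4.6593 eV

Then, the maximum kinetic energy:
KE_max = E_photon - φ = 4.6593 eV - 2.72 eV = 1.9393 eV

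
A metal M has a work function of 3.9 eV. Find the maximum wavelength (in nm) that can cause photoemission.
317.91 nm

The threshold wavelength is when the photon energy equals the work function:
hc/λ₀ = φ

Solving for λ₀:
λ₀ = hc/φ = (6.626×10⁻³⁴ J·s)(3×10⁸ m/s) / (3.9 eV × 1.602×10⁻¹⁹ J/eV)
λ₀ = 317.91 nm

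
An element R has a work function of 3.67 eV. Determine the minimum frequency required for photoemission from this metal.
8.8740e+14 Hz

The threshold frequency is when the photon energy equals the work function:
hf₀ = φ

Solving for f₀:
f₀ = φ/h = (3.67 eV × 1.602×10⁻¹⁹ J/eV) / (6.626×10⁻³⁴ J·s)
f₀ = 8.8740e+14 Hz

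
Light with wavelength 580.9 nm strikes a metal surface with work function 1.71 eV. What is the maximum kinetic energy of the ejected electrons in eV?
0.4243 eV

Using Einstein's photoelectric equation: KE_max = hf - φ = hc/λ - φ

First, calculate the photon energy:
E_photon = hc/λ = (6.626×10⁻³⁴ J·s)(3×10⁸ m/s) / (580.9×10⁻⁹ m)
E_photon = 2.1343 eV

Then, the maximum kinetic energy:
KE_max = E_photon - φ = 2.1343 eV - 1.71 eV = 0.4243 eV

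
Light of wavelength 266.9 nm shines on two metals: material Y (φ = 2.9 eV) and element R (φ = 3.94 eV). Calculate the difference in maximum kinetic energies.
1.0400 eV

Using KE_max = hc/λ - φ for each metal:

Photon energy: E = hc/λ = 4.6453 eV

For material Y (φ₁ = 2.9 eV):
KE₁ = E - φ₁ = 4.6453 - 2.9 = 1.7453 eV

For element R (φ₂ = 3.94 eV):
KE₂ = E - φ₂ = 4.6453 - 3.94 = 0.7053 eV

Difference:
ΔKE = KE₁ - KE₂ = 1.7453 - 0.7053 = 1.0400 eV

Note: The difference equals the difference in work functions: 3.94 - 2.9 = 1.04 eV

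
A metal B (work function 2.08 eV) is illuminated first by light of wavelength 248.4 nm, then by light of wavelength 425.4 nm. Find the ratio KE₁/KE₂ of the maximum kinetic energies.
3.4886

Using Einstein's equation: KE_max = hc/λ - φ

For λ₁ = 248.4 nm:
E₁ = hc/λ₁ = 4.9913 eV
KE₁ = E₁ - φ = 4.9913 - 2.08 = 2.9113 eV

For λ₂ = 425.4 nm:
E₂ = hc/λ₂ = 2.9145 eV
KE₂ = E₂ - φ = 2.9145 - 2.08 = 0.8345 eV

Ratio: KE₁/KE₂ = 2.9113/0.8345 = 3.4886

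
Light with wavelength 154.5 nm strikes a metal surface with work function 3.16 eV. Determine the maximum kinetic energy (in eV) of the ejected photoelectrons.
4.8649 eV

Using Einstein's photoelectric equation: KE_max = hf - φ = hc/λ - φ

First, calculate the photon energy:
E_photon = hc/λ = (6.626×10⁻³⁴ J·s)(3×10⁸ m/s) / (154.5×10⁻⁹ m)
E_photon = 8.0249 eV

Then, the maximum kinetic energy:
KE_max = E_photon - φ = 8.0249 eV - 3.16 eV = 4.8649 eV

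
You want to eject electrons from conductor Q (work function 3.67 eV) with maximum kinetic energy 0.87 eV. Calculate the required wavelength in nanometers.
273.09 nm

From Einstein's equation: KE_max = hc/λ - φ

Rearranging for λ:
hc/λ = KE_max + φ
λ = hc/(KE_max + φ)

Required photon energy:
E_photon = KE_max + φ = 0.87 + 3.67 = 4.54 eV

Required wavelength:
λ = hc/E_photon = (6.626×10⁻³⁴)(3×10⁸) / (4.54 × 1.602×10⁻¹⁹)
λ = 273.09 nm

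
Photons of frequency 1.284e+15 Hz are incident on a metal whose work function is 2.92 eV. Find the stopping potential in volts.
2.3902 V

The stopping potential V_s satisfies: eV_s = KE_max

First, find KE_max using Einstein's equation:
E_photon = hf = (6.626×10⁻³⁴ J·s)(1.284e+15 Hz) = 5.3102 eV
KE_max = E_photon - φ = 5.3102 - 2.92 = 2.3902 eV

Since eV_s = KE_max:
V_s = KE_max/e = 2.3902 V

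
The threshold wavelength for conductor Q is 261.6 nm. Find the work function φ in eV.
4.74 eV

At the threshold wavelength, photon energy equals work function:
φ = hc/λ₀

Calculating:
φ = (6.626×10⁻³⁴ J·s)(3×10⁸ m/s) / (261.6×10⁻⁹ m)
φ = 4.74 eV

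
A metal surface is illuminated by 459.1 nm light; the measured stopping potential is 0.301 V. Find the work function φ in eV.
2.40 eV

The stopping potential gives the maximum kinetic energy: KE_max = eV_s = 0.301 eV

From Einstein's photoelectric equation: KE_max = hc/λ - φ
Rearranging: φ = hc/λ - KE_max

Calculate photon energy:
E_photon = hc/λ = (6.626×10⁻³⁴ J·s)(3×10⁸ m/s) / (459.1×10⁻⁹ m) = 2.7006 eV

Therefore:
φ = 2.7006 - 0.301 = 2.40 eV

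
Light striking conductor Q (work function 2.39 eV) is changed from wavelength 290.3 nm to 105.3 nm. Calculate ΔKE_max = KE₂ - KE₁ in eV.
7.5035 eV

Using Einstein's equation: KE_max = hc/λ - φ

For λ₁ = 290.3 nm:
KE₁ = hc/λ₁ - φ = 4.2709 - 2.39 = 1.8809 eV

For λ₂ = 105.3 nm:
KE₂ = hc/λ₂ - φ = 11.7744 - 2.39 = 9.3844 eV

Change in KE:
ΔKE = KE₂ - KE₁ = 9.3844 - 1.8809 = 7.5035 eV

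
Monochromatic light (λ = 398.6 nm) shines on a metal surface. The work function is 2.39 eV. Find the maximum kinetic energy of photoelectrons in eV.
0.7205 eV

Using Einstein's photoelectric equation: KE_max = hf - φ = hc/λ - φ

First, calculate the photon energy:
E_photon = hc/λ = (6.626×10⁻³⁴ J·s)(3×10⁸ m/s) / (398.6×10⁻⁹ m)
E_photon = 3.1105 eV

Then, the maximum kinetic energy:
KE_max = E_photon - φ = 3.1105 eV - 2.39 eV = 0.7205 eV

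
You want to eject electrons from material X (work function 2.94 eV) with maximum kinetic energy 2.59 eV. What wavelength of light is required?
224.20 nm

From Einstein's equation: KE_max = hc/λ - φ

Rearranging for λ:
hc/λ = KE_max + φ
λ = hc/(KE_max + φ)

Required photon energy:
E_photon = KE_max + φ = 2.59 + 2.94 = 5.53 eV

Required wavelength:
λ = hc/E_photon = (6.626×10⁻³⁴)(3×10⁸) / (5.53 × 1.602×10⁻¹⁹)
λ = 224.20 nm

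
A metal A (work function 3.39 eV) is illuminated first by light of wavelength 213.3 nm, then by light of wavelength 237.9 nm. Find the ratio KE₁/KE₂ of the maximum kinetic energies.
1.3300

Using Einstein's equation: KE_max = hc/λ - φ

For λ₁ = 213.3 nm:
E₁ = hc/λ₁ = 5.8127 eV
KE₁ = E₁ - φ = 5.8127 - 3.39 = 2.4227 eV

For λ₂ = 237.9 nm:
E₂ = hc/λ₂ = 5.2116 eV
KE₂ = E₂ - φ = 5.2116 - 3.39 = 1.8216 eV

Ratio: KE₁/KE₂ = 2.4227/1.8216 = 1.3300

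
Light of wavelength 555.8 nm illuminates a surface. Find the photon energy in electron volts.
2.2307 eV

Using E = hf = hc/λ:

E = hc/λ = (6.626×10⁻³⁴ J·s)(3×10⁸ m/s) / (555.8×10⁻⁹ m)
E = 2.2307 eV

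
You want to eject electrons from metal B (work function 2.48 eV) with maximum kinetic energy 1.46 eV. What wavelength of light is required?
314.68 nm

From Einstein's equation: KE_max = hc/λ - φ

Rearranging for λ:
hc/λ = KE_max + φ
λ = hc/(KE_max + φ)

Required photon energy:
E_photon = KE_max + φ = 1.46 + 2.48 = 3.94 eV

Required wavelength:
λ = hc/E_photon = (6.626×10⁻³⁴)(3×10⁸) / (3.94 × 1.602×10⁻¹⁹)
λ = 314.68 nm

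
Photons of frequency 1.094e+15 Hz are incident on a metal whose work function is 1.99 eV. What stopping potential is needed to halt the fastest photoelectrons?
2.5344 V

The stopping potential V_s satisfies: eV_s = KE_max

First, find KE_max using Einstein's equation:
E_photon = hf = (6.626×10⁻³⁴ J·s)(1.094e+15 Hz) = 4.5244 eV
KE_max = E_photon - φ = 4.5244 - 1.99 = 2.5344 eV

Since eV_s = KE_max:
V_s = KE_max/e = 2.5344 V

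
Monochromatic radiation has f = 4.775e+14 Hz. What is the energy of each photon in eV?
1.9748 eV

Using E = hf:

E = hf = (6.626×10⁻³⁴ J·s)(4.775e+14 Hz)
E = 1.9748 eV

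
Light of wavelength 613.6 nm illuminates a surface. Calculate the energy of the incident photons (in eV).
2.0206 eV

Using E = hf = hc/λ:

E = hc/λ = (6.626×10⁻³⁴ J·s)(3×10⁸ m/s) / (613.6×10⁻⁹ m)
E = 2.0206 eV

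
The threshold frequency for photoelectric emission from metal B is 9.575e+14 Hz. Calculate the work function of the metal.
3.96 eV

At the threshold frequency, photon energy equals work function:
φ = hf₀

Calculating:
φ = (6.626×10⁻³⁴ J·s)(9.575e+14 Hz)
φ = 3.96 eV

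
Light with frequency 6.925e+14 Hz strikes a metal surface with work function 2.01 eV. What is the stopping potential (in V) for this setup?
0.8539 V

The stopping potential V_s satisfies: eV_s = KE_max

First, find KE_max using Einstein's equation:
E_photon = hf = (6.626×10⁻³⁴ J·s)(6.925e+14 Hz) = 2.8639 eV
KE_max = E_photon - φ = 2.8639 - 2.01 = 0.8539 eV

Since eV_s = KE_max:
V_s = KE_max/e = 0.8539 V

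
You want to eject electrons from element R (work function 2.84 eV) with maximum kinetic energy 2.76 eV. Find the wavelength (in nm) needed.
221.40 nm

From Einstein's equation: KE_max = hc/λ - φ

Rearranging for λ:
hc/λ = KE_max + φ
λ = hc/(KE_max + φ)

Required photon energy:
E_photon = KE_max + φ = 2.76 + 2.84 = 5.60 eV

Required wavelength:
λ = hc/E_photon = (6.626×10⁻³⁴)(3×10⁸) / (5.60 × 1.602×10⁻¹⁹)
λ = 221.40 nm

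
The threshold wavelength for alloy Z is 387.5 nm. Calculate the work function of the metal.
3.20 eV

At the threshold wavelength, photon energy equals work function:
φ = hc/λ₀

Calculating:
φ = (6.626×10⁻³⁴ J·s)(3×10⁸ m/s) / (387.5×10⁻⁹ m)
φ = 3.20 eV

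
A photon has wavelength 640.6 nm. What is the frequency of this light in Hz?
4.6799e+14 Hz

Using the wave equation: c = fλ

Solving for frequency:
f = c/λ = (3×10⁸ m/s) / (640.6×10⁻⁹ m)
f = 4.6799e+14 Hz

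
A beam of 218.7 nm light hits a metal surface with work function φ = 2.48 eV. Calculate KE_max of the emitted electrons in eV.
3.1891 eV

Using Einstein's photoelectric equation: KE_max = hf - φ = hc/λ - φ

First, calculate the photon energy:
E_photon = hc/λ = (6.626×10⁻³⁴ J·s)(3×10⁸ m/s) / (218.7×10⁻⁹ m)
E_photon = 5.6691 eV

Then, the maximum kinetic energy:
KE_max = E_photon - φ = 5.6691 eV - 2.48 eV = 3.1891 eV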